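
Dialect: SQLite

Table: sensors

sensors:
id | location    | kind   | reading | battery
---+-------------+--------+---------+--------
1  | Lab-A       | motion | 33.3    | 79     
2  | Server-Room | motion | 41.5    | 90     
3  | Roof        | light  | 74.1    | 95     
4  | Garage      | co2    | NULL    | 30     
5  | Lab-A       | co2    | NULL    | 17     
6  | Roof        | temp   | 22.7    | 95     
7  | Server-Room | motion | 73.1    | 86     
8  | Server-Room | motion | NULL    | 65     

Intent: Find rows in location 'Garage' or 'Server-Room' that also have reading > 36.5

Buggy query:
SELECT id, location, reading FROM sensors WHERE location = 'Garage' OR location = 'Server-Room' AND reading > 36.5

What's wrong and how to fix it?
Bug: AND binds tighter than OR, so this parses as location = 'Garage' OR (location = 'Server-Room' AND reading > 36.5)

Fix: Group the OR with parentheses (or use IN), then AND the threshold

Corrected query:
SELECT id, location, reading FROM sensors WHERE (location = 'Garage' OR location = 'Server-Room') AND reading > 36.5

Result:
id | location    | reading
---+-------------+--------
2  | Server-Room | 41.5   
7  | Server-Room | 73.1   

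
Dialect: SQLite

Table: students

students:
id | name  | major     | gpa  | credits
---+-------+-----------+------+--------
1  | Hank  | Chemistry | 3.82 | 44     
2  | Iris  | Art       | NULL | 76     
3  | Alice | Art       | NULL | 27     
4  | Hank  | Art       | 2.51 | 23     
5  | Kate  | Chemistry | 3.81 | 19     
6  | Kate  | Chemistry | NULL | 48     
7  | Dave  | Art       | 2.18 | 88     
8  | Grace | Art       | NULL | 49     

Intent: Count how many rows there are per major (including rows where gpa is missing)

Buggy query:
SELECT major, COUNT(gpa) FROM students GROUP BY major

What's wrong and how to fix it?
Bug: COUNT(gpa) skips NULLs, so groups with missing gpa are undercounted

Fix: Replace COUNT(gpa) with COUNT(*)

Corrected query:
SELECT major, COUNT(*) FROM students GROUP BY major

Result:
major     | COUNT(*)
----------+---------
Art       | 5       
Chemistry | 3       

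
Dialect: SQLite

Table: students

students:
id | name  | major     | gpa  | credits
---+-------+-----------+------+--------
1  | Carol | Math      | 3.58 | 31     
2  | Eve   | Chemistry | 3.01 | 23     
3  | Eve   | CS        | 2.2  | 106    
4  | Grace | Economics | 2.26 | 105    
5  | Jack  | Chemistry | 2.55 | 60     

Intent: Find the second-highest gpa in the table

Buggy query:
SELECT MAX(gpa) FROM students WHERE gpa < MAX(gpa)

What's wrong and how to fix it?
Bug: The inner MAX is an aggregate inside WHERE, which is not allowed

Fix: Compute the overall MAX in a subquery, then take MAX of rows below it

Corrected query:
SELECT MAX(gpa) FROM students WHERE gpa < (SELECT MAX(gpa) FROM students)

Result:
MAX(gpa)
--------
3.01    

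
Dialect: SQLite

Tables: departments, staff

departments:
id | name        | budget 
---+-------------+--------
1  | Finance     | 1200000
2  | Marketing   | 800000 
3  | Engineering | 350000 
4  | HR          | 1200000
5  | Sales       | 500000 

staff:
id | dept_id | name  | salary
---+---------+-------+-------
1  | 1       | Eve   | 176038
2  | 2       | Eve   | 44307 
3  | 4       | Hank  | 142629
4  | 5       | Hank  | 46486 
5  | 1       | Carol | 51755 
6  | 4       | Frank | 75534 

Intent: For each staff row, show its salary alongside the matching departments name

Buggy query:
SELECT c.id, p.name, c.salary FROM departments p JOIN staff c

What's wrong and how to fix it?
Bug: JOIN with no ON clause produces a cartesian product; every staff row pairs with every departments row

Fix: Specify the join condition linking the foreign key to the parent id

Corrected query:
SELECT c.id, p.name, c.salary FROM departments p JOIN staff c ON c.dept_id = p.id

Result:
id | name      | salary
---+-----------+-------
1  | Finance   | 176038
2  | Marketing | 44307 
3  | HR        | 142629
4  | Sales     | 46486 
5  | Finance   | 51755 
6  | HR        | 75534 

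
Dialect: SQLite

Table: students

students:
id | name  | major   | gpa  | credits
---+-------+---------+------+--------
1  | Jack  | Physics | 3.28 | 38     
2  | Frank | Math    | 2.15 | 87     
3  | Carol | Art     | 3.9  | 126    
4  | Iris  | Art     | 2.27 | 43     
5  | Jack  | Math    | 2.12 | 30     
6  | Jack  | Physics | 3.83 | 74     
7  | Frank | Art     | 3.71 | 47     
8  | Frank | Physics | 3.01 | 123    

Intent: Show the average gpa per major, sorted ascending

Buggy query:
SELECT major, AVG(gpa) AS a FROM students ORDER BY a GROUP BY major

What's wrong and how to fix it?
Bug: ORDER BY appears before GROUP BY; SQL clause order requires GROUP BY first

Fix: Reorder: SELECT … FROM … GROUP BY … ORDER BY …

Corrected query:
SELECT major, AVG(gpa) AS a FROM students GROUP BY major ORDER BY a

Result:
major   | a       
--------+---------
Math    | 2.135   
Art     | 3.293333
Physics | 3.373333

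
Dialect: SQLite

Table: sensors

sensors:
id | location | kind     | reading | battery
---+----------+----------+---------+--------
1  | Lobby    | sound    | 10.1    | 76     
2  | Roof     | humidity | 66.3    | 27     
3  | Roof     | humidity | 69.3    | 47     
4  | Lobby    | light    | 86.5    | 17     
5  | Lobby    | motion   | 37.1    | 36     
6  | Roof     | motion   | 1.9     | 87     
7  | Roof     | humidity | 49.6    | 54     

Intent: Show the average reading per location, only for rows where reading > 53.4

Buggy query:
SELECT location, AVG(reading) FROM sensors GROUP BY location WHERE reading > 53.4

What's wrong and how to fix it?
Bug: Row-level WHERE must come before GROUP BY in the clause order

Fix: Move the WHERE clause before GROUP BY

Corrected query:
SELECT location, AVG(reading) FROM sensors WHERE reading > 53.4 GROUP BY location

Result:
location | AVG(reading)
---------+-------------
Lobby    | 86.5        
Roof     | 67.8        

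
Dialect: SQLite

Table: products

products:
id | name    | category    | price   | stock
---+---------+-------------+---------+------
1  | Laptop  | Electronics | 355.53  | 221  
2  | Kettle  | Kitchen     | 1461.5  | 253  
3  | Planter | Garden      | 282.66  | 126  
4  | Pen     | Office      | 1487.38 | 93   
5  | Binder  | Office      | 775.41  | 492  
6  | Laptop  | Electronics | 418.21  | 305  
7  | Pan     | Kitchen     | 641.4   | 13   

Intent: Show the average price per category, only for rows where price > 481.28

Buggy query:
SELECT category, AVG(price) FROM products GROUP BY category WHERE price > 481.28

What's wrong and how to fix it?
Bug: WHERE cannot follow GROUP BY

Fix: Move the WHERE clause before GROUP BY

Corrected query:
SELECT category, AVG(price) FROM products WHERE price > 481.28 GROUP BY category

Result:
category | AVG(price)
---------+-----------
Kitchen  | 1051.45   
Office   | 1131.395  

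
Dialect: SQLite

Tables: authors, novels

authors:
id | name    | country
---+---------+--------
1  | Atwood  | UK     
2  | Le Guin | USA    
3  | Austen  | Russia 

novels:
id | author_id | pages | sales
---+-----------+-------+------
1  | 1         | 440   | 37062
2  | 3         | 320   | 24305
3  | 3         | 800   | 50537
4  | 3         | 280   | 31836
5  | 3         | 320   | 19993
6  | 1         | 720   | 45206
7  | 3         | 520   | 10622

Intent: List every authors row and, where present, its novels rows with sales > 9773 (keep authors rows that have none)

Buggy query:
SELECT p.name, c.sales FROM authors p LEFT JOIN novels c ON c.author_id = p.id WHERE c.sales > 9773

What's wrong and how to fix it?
Bug: A WHERE condition on the right-hand table after LEFT JOIN drops unmatched parents

Fix: Put 'c.sales > 9773' in the JOIN's ON clause instead of WHERE

Corrected query:
SELECT p.name, c.sales FROM authors p LEFT JOIN novels c ON c.author_id = p.id AND c.sales > 9773

Result:
name    | sales
--------+------
Atwood  | 37062
Atwood  | 45206
Le Guin | NULL 
Austen  | 10622
Austen  | 19993
Austen  | 24305
Austen  | 31836
Austen  | 50537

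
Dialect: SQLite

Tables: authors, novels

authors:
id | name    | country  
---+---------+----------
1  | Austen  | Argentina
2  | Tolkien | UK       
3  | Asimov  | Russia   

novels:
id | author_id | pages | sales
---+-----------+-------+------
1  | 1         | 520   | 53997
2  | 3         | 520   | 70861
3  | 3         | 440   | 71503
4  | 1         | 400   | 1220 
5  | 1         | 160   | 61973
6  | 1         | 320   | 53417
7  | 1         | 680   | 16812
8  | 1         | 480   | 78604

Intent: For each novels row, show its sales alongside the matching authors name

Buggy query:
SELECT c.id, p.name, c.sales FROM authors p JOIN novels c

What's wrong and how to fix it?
Bug: Missing join condition: each novels row is matched to all authors rows instead of just its own

Fix: Add ON c.author_id = p.id to the JOIN

Corrected query:
SELECT c.id, p.name, c.sales FROM authors p JOIN novels c ON c.author_id = p.id

Result:
id | name   | sales
---+--------+------
1  | Austen | 53997
2  | Asimov | 70861
3  | Asimov | 71503
4  | Austen | 1220 
5  | Austen | 61973
6  | Austen | 53417
7  | Austen | 16812
8  | Austen | 78604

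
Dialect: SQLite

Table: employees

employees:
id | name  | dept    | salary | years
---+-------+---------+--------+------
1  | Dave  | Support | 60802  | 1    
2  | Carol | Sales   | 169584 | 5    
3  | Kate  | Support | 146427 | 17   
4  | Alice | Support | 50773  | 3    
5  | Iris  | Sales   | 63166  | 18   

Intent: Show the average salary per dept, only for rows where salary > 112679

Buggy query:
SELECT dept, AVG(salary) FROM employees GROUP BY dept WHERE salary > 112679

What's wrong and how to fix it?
Bug: Row-level WHERE must come before GROUP BY in the clause order

Fix: Place WHERE between FROM and GROUP BY

Corrected query:
SELECT dept, AVG(salary) FROM employees WHERE salary > 112679 GROUP BY dept

Result:
dept    | AVG(salary)
--------+------------
Sales   | 169584     
Support | 146427     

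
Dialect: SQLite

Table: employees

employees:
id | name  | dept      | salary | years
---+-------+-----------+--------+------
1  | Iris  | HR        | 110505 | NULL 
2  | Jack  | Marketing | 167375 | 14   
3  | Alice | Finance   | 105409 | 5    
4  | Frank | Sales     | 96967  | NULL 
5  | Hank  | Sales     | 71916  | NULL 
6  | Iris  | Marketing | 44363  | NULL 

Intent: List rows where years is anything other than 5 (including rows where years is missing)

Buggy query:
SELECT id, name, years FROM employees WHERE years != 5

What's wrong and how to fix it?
Bug: Inequality against NULL is unknown, not true; rows with NULL are dropped

Fix: Handle NULL separately with IS NULL alongside the inequality

Corrected query:
SELECT id, name, years FROM employees WHERE years != 5 OR years IS NULL

Result:
id | name  | years
---+-------+------
1  | Iris  | NULL 
2  | Jack  | 14   
4  | Frank | NULL 
5  | Hank  | NULL 
6  | Iris  | NULL 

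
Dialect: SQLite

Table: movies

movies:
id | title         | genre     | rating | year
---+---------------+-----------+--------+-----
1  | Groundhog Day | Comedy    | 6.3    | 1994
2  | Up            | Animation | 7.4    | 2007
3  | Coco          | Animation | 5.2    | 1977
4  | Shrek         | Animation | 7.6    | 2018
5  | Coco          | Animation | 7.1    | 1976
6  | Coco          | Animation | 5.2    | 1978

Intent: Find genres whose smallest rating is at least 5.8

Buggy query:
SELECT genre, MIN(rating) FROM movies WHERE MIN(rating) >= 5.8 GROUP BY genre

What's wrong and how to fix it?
Bug: Aggregates like MIN are computed per group after WHERE runs

Fix: Replace WHERE with HAVING after the GROUP BY

Corrected query:
SELECT genre, MIN(rating) FROM movies GROUP BY genre HAVING MIN(rating) >= 5.8

Result:
genre  | MIN(rating)
-------+------------
Comedy | 6.3        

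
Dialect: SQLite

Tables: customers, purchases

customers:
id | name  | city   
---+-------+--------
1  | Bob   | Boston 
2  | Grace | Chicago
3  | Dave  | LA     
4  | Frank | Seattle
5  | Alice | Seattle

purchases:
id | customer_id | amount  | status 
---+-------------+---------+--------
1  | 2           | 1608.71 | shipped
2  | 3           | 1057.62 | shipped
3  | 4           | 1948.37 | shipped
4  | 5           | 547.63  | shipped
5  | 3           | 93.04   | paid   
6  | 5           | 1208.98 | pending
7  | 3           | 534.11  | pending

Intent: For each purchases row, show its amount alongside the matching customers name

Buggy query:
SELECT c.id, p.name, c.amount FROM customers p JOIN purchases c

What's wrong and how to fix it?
Bug: Missing join condition: each purchases row is matched to all customers rows instead of just its own

Fix: Specify the join condition linking the foreign key to the parent id

Corrected query:
SELECT c.id, p.name, c.amount FROM customers p JOIN purchases c ON c.customer_id = p.id

Result:
id | name  | amount 
---+-------+--------
1  | Grace | 1608.71
2  | Dave  | 1057.62
3  | Frank | 1948.37
4  | Alice | 547.63 
5  | Dave  | 93.04  
6  | Alice | 1208.98
7  | Dave  | 534.11 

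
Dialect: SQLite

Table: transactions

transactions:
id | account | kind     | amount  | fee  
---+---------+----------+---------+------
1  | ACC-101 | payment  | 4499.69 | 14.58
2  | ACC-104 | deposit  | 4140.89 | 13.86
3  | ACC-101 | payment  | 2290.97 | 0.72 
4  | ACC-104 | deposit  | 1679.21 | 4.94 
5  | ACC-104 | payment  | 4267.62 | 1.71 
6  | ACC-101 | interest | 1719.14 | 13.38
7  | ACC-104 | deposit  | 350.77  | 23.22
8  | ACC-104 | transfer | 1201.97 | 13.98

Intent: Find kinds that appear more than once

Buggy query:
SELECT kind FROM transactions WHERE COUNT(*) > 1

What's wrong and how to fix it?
Bug: WHERE can't reference COUNT(*); aggregates are computed after WHERE

Fix: Group first, then use HAVING for the count condition

Corrected query:
SELECT kind FROM transactions GROUP BY kind HAVING COUNT(*) > 1

Result:
kind   
-------
deposit
payment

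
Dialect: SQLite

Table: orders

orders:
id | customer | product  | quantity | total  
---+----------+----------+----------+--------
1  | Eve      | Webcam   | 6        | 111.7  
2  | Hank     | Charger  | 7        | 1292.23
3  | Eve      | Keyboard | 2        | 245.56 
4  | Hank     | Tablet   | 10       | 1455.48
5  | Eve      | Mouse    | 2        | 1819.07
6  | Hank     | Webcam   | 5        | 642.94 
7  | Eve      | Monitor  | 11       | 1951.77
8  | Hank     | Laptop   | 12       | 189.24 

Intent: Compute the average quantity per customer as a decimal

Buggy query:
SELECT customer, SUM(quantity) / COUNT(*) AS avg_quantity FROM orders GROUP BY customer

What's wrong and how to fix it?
Bug: Both operands are integers, so '/' performs integer division and truncates

Fix: Multiply by 1.0 (or CAST to REAL) to force floating-point division

Corrected query:
SELECT customer, SUM(quantity) * 1.0 / COUNT(*) AS avg_quantity FROM orders GROUP BY customer

Result:
customer | avg_quantity
---------+-------------
Eve      | 5.25        
Hank     | 8.5         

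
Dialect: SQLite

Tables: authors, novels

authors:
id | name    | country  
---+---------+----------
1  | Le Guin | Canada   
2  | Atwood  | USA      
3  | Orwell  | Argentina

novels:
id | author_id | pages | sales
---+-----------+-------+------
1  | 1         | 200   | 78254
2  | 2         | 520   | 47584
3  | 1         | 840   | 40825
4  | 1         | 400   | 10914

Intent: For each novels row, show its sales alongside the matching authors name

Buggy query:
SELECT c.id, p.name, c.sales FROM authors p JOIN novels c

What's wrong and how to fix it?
Bug: JOIN with no ON clause produces a cartesian product; every novels row pairs with every authors row

Fix: Add ON c.author_id = p.id to the JOIN

Corrected query:
SELECT c.id, p.name, c.sales FROM authors p JOIN novels c ON c.author_id = p.id

Result:
id | name    | sales
---+---------+------
1  | Le Guin | 78254
2  | Atwood  | 47584
3  | Le Guin | 40825
4  | Le Guin | 10914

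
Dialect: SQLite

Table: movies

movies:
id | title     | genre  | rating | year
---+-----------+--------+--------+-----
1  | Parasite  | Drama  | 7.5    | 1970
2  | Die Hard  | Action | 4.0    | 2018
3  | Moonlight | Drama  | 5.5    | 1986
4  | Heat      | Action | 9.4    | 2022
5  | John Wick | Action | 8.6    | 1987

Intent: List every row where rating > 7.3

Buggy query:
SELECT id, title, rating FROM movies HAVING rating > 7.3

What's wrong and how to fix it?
Bug: HAVING filters the output of aggregation, but this query has no GROUP BY and no aggregate functions, so SQLite rejects it (HAVING clause on a non-aggregate query); the condition here is per row

Fix: Replace HAVING with WHERE since the condition applies to individual rows

Corrected query:
SELECT id, title, rating FROM movies WHERE rating > 7.3

Result:
id | title     | rating
---+-----------+-------
1  | Parasite  | 7.5   
4  | Heat      | 9.4   
5  | John Wick | 8.6   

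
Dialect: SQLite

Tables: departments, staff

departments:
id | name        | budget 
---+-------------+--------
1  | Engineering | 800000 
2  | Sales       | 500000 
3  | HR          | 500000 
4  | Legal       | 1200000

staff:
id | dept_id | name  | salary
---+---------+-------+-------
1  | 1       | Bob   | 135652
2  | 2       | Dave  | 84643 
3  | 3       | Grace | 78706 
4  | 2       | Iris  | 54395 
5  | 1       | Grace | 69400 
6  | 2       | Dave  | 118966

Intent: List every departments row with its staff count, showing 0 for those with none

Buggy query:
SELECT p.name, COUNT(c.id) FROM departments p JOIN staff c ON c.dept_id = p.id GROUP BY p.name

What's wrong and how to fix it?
Bug: An inner join excludes parents with zero children

Fix: Switch to LEFT JOIN to retain unmatched parent rows

Corrected query:
SELECT p.name, COUNT(c.id) FROM departments p LEFT JOIN staff c ON c.dept_id = p.id GROUP BY p.name

Result:
name        | COUNT(c.id)
------------+------------
Engineering | 2          
HR          | 1          
Legal       | 0          
Sales       | 3          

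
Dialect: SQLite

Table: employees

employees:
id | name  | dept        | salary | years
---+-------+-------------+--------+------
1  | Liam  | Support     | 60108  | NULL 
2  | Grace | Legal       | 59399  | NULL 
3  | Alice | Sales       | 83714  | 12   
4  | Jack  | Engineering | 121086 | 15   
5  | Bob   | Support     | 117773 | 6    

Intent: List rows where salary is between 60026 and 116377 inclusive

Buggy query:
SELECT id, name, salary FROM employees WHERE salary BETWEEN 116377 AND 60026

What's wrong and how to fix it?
Bug: The bounds are reversed; BETWEEN a AND b requires a <= b to match anything

Fix: Swap the bounds so the smaller value comes first

Corrected query:
SELECT id, name, salary FROM employees WHERE salary BETWEEN 60026 AND 116377

Result:
id | name  | salary
---+-------+-------
1  | Liam  | 60108 
3  | Alice | 83714 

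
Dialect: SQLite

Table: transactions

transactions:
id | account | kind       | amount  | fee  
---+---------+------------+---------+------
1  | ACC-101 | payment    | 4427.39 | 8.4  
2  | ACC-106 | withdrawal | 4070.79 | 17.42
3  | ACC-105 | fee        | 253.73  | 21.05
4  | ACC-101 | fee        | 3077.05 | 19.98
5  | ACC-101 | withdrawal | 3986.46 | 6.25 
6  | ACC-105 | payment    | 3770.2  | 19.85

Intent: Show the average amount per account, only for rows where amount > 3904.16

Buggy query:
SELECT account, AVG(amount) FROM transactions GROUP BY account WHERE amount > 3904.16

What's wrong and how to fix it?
Bug: WHERE cannot follow GROUP BY

Fix: Move the WHERE clause before GROUP BY

Corrected query:
SELECT account, AVG(amount) FROM transactions WHERE amount > 3904.16 GROUP BY account

Result:
account | AVG(amount)
--------+------------
ACC-101 | 4206.925   
ACC-106 | 4070.79    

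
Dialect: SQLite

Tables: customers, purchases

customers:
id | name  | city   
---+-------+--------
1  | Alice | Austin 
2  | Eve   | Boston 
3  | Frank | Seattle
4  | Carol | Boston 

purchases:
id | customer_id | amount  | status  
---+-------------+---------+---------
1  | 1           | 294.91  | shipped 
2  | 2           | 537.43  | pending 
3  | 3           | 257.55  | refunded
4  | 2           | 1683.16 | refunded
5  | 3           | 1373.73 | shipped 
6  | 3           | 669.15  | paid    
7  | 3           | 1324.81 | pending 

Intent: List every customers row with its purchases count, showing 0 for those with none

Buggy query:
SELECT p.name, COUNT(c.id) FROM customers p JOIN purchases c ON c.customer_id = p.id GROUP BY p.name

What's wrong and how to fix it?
Bug: INNER JOIN drops customers rows that have no matching purchases rows

Fix: Use LEFT JOIN so parents without children still appear (COUNT(c.id) gives 0)

Corrected query:
SELECT p.name, COUNT(c.id) FROM customers p LEFT JOIN purchases c ON c.customer_id = p.id GROUP BY p.name

Result:
name  | COUNT(c.id)
------+------------
Alice | 1          
Carol | 0          
Eve   | 2          
Frank | 4          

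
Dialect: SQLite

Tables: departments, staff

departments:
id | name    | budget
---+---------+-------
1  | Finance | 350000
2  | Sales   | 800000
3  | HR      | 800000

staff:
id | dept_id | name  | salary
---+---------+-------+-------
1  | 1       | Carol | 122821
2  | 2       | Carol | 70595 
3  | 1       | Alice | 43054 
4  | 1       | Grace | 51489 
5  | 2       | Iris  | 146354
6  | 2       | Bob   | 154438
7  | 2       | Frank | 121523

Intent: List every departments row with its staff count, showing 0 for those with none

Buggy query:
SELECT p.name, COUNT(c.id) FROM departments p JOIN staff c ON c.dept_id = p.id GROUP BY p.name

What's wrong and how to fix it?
Bug: An inner join excludes parents with zero children

Fix: Use LEFT JOIN so parents without children still appear (COUNT(c.id) gives 0)

Corrected query:
SELECT p.name, COUNT(c.id) FROM departments p LEFT JOIN staff c ON c.dept_id = p.id GROUP BY p.name

Result:
name    | COUNT(c.id)
--------+------------
Finance | 3          
HR      | 0          
Sales   | 4          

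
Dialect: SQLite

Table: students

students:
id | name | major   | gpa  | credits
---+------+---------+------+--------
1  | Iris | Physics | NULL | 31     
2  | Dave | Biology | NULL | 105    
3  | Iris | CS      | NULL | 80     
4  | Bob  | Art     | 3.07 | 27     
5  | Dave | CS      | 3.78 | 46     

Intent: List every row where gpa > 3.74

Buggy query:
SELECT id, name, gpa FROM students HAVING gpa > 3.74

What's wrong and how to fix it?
Bug: HAVING filters the output of aggregation, but this query has no GROUP BY and no aggregate functions, so SQLite rejects it (HAVING clause on a non-aggregate query); the condition here is per row

Fix: Replace HAVING with WHERE since the condition applies to individual rows

Corrected query:
SELECT id, name, gpa FROM students WHERE gpa > 3.74

Result:
id | name | gpa 
---+------+-----
5  | Dave | 3.78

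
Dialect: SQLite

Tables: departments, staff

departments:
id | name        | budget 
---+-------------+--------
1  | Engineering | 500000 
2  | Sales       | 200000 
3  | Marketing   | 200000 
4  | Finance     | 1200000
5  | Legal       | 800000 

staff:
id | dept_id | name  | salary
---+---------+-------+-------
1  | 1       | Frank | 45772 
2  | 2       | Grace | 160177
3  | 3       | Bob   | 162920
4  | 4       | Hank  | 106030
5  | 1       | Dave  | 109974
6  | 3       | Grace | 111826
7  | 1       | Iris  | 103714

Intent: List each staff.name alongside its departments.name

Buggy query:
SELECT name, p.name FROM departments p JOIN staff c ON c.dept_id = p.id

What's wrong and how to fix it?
Bug: 'name' exists in both joined tables, so the database can't tell which one is meant

Fix: Prefix ambiguous columns with the table alias

Corrected query:
SELECT c.name, p.name FROM departments p JOIN staff c ON c.dept_id = p.id

Result:
name  | name       
------+------------
Frank | Engineering
Grace | Sales      
Bob   | Marketing  
Hank  | Finance    
Dave  | Engineering
Grace | Marketing  
Iris  | Engineering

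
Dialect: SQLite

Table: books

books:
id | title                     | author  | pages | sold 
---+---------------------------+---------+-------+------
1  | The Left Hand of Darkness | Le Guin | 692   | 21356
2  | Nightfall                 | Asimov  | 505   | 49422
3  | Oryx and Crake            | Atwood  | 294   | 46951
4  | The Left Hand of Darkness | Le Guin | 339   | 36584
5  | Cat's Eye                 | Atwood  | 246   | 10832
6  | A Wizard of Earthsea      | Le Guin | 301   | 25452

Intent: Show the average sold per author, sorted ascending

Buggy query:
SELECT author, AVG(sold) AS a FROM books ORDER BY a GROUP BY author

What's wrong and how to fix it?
Bug: GROUP BY must precede ORDER BY

Fix: Reorder: SELECT … FROM … GROUP BY … ORDER BY …

Corrected query:
SELECT author, AVG(sold) AS a FROM books GROUP BY author ORDER BY a

Result:
author  | a           
--------+-------------
Le Guin | 27797.333333
Atwood  | 28891.5     
Asimov  | 49422       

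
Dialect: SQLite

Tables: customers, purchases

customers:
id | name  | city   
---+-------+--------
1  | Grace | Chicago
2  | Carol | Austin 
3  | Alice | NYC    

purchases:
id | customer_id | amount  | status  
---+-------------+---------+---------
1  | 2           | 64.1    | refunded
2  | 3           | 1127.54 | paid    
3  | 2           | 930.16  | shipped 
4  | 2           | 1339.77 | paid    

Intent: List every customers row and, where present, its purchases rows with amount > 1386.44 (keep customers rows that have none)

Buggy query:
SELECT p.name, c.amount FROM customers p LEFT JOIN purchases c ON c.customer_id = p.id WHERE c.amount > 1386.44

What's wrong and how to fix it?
Bug: A WHERE condition on the right-hand table after LEFT JOIN drops unmatched parents

Fix: Put 'c.amount > 1386.44' in the JOIN's ON clause instead of WHERE

Corrected query:
SELECT p.name, c.amount FROM customers p LEFT JOIN purchases c ON c.customer_id = p.id AND c.amount > 1386.44

Result:
name  | amount
------+-------
Grace | NULL  
Carol | NULL  
Alice | NULL  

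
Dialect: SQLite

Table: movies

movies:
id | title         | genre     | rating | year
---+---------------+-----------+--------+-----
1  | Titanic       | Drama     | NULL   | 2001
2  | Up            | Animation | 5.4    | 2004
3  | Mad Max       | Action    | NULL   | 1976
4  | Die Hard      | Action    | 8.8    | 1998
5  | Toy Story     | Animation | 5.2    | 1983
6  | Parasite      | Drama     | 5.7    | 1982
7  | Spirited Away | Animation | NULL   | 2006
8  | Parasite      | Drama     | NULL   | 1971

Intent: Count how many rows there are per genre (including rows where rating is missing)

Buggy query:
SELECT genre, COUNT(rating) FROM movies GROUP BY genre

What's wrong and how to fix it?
Bug: COUNT(rating) skips NULLs, so groups with missing rating are undercounted

Fix: Use COUNT(*) to count all rows regardless of NULL

Corrected query:
SELECT genre, COUNT(*) FROM movies GROUP BY genre

Result:
genre     | COUNT(*)
----------+---------
Action    | 2       
Animation | 3       
Drama     | 3       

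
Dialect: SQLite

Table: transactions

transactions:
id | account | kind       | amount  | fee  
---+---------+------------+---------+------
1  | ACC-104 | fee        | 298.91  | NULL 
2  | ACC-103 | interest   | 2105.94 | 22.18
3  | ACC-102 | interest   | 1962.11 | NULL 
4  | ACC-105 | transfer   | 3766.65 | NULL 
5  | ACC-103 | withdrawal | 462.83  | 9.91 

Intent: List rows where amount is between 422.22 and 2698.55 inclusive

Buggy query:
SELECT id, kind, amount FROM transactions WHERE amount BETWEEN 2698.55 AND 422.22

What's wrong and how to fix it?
Bug: BETWEEN expects the lower bound first; with 2698.55 AND 422.22 the range is empty

Fix: Swap the bounds so the smaller value comes first

Corrected query:
SELECT id, kind, amount FROM transactions WHERE amount BETWEEN 422.22 AND 2698.55

Result:
id | kind       | amount 
---+------------+--------
2  | interest   | 2105.94
3  | interest   | 1962.11
5  | withdrawal | 462.83 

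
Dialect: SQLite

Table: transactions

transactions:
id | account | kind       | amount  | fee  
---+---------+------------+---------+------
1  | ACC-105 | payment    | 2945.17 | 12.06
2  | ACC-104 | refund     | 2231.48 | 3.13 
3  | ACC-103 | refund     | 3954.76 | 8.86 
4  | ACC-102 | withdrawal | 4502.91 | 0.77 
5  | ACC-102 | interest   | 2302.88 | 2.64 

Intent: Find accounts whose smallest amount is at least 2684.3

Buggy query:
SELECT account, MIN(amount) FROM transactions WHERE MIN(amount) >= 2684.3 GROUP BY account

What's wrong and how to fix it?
Bug: MIN() in WHERE is a misuse of aggregate

Fix: Use HAVING for the per-group MIN condition

Corrected query:
SELECT account, MIN(amount) FROM transactions GROUP BY account HAVING MIN(amount) >= 2684.3

Result:
account | MIN(amount)
--------+------------
ACC-103 | 3954.76    
ACC-105 | 2945.17    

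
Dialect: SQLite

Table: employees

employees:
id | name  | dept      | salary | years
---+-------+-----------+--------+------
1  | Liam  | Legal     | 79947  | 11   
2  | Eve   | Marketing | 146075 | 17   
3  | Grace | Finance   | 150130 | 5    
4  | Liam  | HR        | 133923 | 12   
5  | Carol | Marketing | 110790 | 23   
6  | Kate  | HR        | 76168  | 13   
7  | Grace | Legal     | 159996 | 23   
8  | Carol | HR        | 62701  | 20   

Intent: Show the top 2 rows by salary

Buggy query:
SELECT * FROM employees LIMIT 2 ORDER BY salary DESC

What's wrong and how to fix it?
Bug: ORDER BY cannot follow LIMIT; LIMIT is the final clause

Fix: Sort with ORDER BY, then apply LIMIT

Corrected query:
SELECT * FROM employees ORDER BY salary DESC LIMIT 2

Result:
id | name  | dept    | salary | years
---+-------+---------+--------+------
7  | Grace | Legal   | 159996 | 23   
3  | Grace | Finance | 150130 | 5    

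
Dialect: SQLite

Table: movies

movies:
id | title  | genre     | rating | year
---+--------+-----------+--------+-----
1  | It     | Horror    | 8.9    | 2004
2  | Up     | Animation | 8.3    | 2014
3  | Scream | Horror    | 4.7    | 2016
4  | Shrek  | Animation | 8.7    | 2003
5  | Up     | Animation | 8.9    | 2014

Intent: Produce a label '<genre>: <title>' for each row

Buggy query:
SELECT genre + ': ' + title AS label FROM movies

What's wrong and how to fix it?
Bug: '+' is numeric addition; on text columns SQLite converts them to 0 instead of concatenating

Fix: Replace + with || to concatenate text

Corrected query:
SELECT genre || ': ' || title AS label FROM movies

Result:
label           
----------------
Horror: It      
Animation: Up   
Horror: Scream  
Animation: Shrek
Animation: Up   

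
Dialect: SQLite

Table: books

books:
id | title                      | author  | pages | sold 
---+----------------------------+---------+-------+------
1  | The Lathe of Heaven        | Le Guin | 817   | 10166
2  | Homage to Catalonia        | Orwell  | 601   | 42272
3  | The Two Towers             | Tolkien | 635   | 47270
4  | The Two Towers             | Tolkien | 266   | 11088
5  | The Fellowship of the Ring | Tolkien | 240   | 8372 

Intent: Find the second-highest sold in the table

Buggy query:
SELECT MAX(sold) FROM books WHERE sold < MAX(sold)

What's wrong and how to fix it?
Bug: The inner MAX is an aggregate inside WHERE, which is not allowed

Fix: Put the inner MAX in a scalar subquery

Corrected query:
SELECT MAX(sold) FROM books WHERE sold < (SELECT MAX(sold) FROM books)

Result:
MAX(sold)
---------
42272    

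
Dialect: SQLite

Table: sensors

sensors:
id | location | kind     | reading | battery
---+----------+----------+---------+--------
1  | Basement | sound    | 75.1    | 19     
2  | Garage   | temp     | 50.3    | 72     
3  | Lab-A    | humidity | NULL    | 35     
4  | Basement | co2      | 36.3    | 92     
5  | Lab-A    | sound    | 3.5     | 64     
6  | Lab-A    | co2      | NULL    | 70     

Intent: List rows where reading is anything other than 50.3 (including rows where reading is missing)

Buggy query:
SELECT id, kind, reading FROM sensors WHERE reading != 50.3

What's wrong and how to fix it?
Bug: Inequality against NULL is unknown, not true; rows with NULL are dropped

Fix: Add an explicit OR reading IS NULL to include the missing-value rows

Corrected query:
SELECT id, kind, reading FROM sensors WHERE reading != 50.3 OR reading IS NULL

Result:
id | kind     | reading
---+----------+--------
1  | sound    | 75.1   
3  | humidity | NULL   
4  | co2      | 36.3   
5  | sound    | 3.5    
6  | co2      | NULL   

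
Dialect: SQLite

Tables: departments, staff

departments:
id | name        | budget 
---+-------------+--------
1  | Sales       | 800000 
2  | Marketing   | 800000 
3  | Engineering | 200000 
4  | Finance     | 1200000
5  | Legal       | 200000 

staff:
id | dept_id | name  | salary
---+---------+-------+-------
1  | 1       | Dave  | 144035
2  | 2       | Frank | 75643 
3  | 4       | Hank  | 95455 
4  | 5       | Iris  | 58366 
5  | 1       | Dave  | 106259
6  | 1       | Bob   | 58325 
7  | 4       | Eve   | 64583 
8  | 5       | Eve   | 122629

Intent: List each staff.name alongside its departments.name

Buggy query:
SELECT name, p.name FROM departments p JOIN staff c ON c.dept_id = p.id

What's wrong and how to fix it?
Bug: Both tables have a 'name' column; the unqualified reference is ambiguous

Fix: Prefix ambiguous columns with the table alias

Corrected query:
SELECT c.name, p.name FROM departments p JOIN staff c ON c.dept_id = p.id

Result:
name  | name     
------+----------
Dave  | Sales    
Frank | Marketing
Hank  | Finance  
Iris  | Legal    
Dave  | Sales    
Bob   | Sales    
Eve   | Finance  
Eve   | Legal    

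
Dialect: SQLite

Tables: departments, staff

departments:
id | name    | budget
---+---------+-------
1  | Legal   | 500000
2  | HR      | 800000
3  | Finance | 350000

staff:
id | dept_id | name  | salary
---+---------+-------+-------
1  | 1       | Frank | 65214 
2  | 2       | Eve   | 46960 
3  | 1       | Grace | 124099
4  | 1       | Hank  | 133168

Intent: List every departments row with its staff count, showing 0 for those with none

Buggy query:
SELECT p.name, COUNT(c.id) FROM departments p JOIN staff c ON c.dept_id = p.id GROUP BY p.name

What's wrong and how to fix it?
Bug: INNER JOIN drops departments rows that have no matching staff rows

Fix: Use LEFT JOIN so parents without children still appear (COUNT(c.id) gives 0)

Corrected query:
SELECT p.name, COUNT(c.id) FROM departments p LEFT JOIN staff c ON c.dept_id = p.id GROUP BY p.name

Result:
name    | COUNT(c.id)
--------+------------
Finance | 0          
HR      | 1          
Legal   | 3          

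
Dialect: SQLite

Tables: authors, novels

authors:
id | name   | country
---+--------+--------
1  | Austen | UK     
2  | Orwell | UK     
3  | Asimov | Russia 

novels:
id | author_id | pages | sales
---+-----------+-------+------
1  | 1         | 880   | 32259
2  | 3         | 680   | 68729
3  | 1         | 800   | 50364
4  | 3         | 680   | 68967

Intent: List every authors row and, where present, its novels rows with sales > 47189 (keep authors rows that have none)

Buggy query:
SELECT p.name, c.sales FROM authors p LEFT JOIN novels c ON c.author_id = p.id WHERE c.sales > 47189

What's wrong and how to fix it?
Bug: A WHERE condition on the right-hand table after LEFT JOIN drops unmatched parents

Fix: Move the right-table condition into the ON clause so unmatched parents are kept

Corrected query:
SELECT p.name, c.sales FROM authors p LEFT JOIN novels c ON c.author_id = p.id AND c.sales > 47189

Result:
name   | sales
-------+------
Austen | 50364
Orwell | NULL 
Asimov | 68729
Asimov | 68967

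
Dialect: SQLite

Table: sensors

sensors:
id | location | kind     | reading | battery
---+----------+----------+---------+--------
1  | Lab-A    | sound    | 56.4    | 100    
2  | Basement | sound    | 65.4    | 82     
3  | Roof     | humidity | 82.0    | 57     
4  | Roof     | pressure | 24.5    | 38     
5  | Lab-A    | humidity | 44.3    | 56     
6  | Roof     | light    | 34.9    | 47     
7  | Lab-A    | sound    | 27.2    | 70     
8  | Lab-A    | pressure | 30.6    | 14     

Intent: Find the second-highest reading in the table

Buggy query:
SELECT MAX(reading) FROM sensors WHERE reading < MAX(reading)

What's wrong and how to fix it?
Bug: MAX(reading) on the right of the comparison is an aggregate-in-WHERE error

Fix: Compute the overall MAX in a subquery, then take MAX of rows below it

Corrected query:
SELECT MAX(reading) FROM sensors WHERE reading < (SELECT MAX(reading) FROM sensors)

Result:
MAX(reading)
------------
65.4        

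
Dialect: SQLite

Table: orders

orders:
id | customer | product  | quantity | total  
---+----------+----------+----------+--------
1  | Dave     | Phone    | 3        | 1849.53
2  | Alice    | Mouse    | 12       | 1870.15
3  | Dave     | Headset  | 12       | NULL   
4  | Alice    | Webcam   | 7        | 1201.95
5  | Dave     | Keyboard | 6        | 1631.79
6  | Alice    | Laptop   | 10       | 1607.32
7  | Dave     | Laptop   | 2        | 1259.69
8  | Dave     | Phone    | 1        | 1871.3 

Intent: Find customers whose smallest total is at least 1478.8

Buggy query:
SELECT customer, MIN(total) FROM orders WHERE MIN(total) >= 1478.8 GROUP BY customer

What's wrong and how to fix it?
Bug: Aggregates like MIN are computed per group after WHERE runs

Fix: Replace WHERE with HAVING after the GROUP BY

Corrected query:
SELECT customer, MIN(total) FROM orders GROUP BY customer HAVING MIN(total) >= 1478.8

Result:
(no rows)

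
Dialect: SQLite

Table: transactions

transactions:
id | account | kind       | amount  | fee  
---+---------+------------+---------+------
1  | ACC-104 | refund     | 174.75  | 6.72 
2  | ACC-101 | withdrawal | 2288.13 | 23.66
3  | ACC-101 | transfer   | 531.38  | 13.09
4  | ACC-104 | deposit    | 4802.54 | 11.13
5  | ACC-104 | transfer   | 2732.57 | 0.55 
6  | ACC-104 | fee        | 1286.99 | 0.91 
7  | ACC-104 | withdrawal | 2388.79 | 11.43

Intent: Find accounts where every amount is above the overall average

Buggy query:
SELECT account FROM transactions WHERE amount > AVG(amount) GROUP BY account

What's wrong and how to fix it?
Bug: WHERE evaluates per row before aggregation, so AVG() is unavailable

Fix: Compute the overall average in a scalar subquery and compare each group's MIN against it in HAVING

Corrected query:
SELECT account FROM transactions GROUP BY account HAVING MIN(amount) > (SELECT AVG(amount) FROM transactions)

Result:
(no rows)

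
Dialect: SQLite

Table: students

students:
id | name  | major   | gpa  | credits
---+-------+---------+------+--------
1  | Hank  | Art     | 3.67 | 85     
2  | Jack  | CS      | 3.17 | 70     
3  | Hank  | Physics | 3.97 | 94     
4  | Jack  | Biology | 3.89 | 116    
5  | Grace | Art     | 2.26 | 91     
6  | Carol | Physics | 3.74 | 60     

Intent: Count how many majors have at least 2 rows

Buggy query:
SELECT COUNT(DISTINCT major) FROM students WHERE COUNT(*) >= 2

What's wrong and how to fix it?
Bug: WHERE filters individual rows, not groups, so a group-level COUNT is invalid there

Fix: Group first with HAVING COUNT(*) >= 2, then COUNT the resulting groups

Corrected query:
SELECT COUNT(*) FROM (SELECT major FROM students GROUP BY major HAVING COUNT(*) >= 2)

Result:
COUNT(*)
--------
2       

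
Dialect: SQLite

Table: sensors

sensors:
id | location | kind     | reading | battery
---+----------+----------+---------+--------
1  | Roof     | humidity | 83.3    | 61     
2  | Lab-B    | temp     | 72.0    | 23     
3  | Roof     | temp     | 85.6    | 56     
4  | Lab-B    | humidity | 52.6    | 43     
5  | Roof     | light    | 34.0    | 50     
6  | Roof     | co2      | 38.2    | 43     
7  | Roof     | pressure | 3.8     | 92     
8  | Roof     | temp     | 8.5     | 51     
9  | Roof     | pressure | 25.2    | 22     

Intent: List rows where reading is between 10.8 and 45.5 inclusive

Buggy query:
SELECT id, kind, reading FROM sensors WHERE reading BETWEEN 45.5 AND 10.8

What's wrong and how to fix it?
Bug: BETWEEN expects the lower bound first; with 45.5 AND 10.8 the range is empty

Fix: Write BETWEEN 10.8 AND 45.5

Corrected query:
SELECT id, kind, reading FROM sensors WHERE reading BETWEEN 10.8 AND 45.5

Result:
id | kind     | reading
---+----------+--------
5  | light    | 34     
6  | co2      | 38.2   
9  | pressure | 25.2   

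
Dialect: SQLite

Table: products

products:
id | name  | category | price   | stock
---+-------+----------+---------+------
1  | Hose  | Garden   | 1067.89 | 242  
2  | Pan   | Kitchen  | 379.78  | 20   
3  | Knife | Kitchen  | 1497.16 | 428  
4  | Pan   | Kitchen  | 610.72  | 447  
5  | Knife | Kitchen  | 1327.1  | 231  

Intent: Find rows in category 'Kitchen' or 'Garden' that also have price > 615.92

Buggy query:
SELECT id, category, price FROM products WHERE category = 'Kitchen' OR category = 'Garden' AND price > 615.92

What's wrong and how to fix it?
Bug: Without parentheses, AND is evaluated before OR, so the price filter only applies to the 'Garden' branch

Fix: Add parentheses around the OR so the AND applies to both alternatives

Corrected query:
SELECT id, category, price FROM products WHERE (category = 'Kitchen' OR category = 'Garden') AND price > 615.92

Result:
id | category | price  
---+----------+--------
1  | Garden   | 1067.89
3  | Kitchen  | 1497.16
5  | Kitchen  | 1327.1 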